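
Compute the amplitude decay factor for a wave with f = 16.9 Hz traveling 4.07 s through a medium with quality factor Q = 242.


pi*f*t/Q = pi*16.9*4.07/242 = 0.892926
A/A0 = exp(-0.892926) = 0.409456

0.409456


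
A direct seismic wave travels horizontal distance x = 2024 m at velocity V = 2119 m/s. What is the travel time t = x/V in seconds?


t = x / V
= 2024 / 2119
= 0.9552 s

0.9552


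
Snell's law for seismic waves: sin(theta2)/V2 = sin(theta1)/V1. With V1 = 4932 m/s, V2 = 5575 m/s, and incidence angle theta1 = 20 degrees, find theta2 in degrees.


sin(theta1) = sin(20 deg) = 0.34202
sin(theta2) = V2/V1 * sin(theta1) = 5575/4932 * 0.34202 = 0.38661
theta2 = arcsin(0.38661) = 22.7437 degrees

22.7437


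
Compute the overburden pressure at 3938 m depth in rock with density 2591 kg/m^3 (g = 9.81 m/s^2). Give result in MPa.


P = rho * g * z / 1e6
= 2591 * 9.81 * 3938 / 1e6
= 100094941.98 / 1e6
= 100.0949 MPa

100.0949


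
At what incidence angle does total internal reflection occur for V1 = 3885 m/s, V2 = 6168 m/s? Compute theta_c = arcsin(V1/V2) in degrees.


V1/V2 = 3885/6168 = 0.629864
theta_c = arcsin(0.629864) = 39.0401 degrees

39.0401


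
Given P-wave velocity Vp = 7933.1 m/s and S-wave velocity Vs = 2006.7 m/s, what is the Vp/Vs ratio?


Vp/Vs = 7933.1 / 2006.7
= 3.9533

3.9533


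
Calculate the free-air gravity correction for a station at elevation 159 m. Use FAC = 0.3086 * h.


FAC = 0.3086 * h
= 0.3086 * 159
= 49.0674 mGal

49.0674


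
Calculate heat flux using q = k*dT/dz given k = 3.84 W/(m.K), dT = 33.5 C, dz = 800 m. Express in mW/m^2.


q = k * dT / dz * 1000
= 3.84 * 33.5 / 800 * 1000
= 0.1608 * 1000
= 160.8 mW/m^2

160.8


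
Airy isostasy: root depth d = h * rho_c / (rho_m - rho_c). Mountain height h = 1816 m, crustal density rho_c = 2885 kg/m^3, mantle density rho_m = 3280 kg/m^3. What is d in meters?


rho_m - rho_c = 3280 - 2885 = 395
d = 1816 * 2885 / 395
= 5239160 / 395
= 13263.7 m

13263.7


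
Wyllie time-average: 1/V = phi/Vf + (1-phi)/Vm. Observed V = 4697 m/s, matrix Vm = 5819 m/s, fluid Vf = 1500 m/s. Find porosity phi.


1/V - 1/Vm = 1/4697 - 1/5819 = 4.105e-05
1/Vf - 1/Vm = 1/1500 - 1/5819 = 0.00049482
phi = 4.105e-05 / 0.00049482 = 0.083

0.083


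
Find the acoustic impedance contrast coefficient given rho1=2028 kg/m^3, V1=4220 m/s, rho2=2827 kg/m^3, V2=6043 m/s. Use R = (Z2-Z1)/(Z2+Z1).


Z1 = 2028 * 4220 = 8558160
Z2 = 2827 * 6043 = 17083561
R = (17083561 - 8558160) / (17083561 + 8558160) = 8525401 / 25641721 = 0.3325

0.3325


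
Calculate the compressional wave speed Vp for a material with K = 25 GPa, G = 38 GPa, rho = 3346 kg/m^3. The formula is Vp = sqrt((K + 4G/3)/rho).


First compute the effective modulus:
K + 4G/3 = 25e9 + 4*38e9/3 = 75666666666.67 Pa
Then divide by density:
75666666666.67 / 3346 = 22614066.5471 Pa/(kg/m^3)
Take the square root:
Vp = sqrt(22614066.5471) = 4755.42 m/s

4755.42


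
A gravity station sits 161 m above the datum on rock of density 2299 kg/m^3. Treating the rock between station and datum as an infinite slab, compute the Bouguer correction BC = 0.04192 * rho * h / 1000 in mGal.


BC = 0.04192 * rho * h / 1000
= 0.04192 * 2299 * 161 / 1000
= 15.5162 mGal

15.5162


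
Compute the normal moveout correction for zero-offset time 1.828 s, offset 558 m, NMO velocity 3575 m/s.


x/Vnmo = 558/3575 = 0.156084
(x/Vnmo)^2 = 0.024362
t0^2 = 3.341584
sqrt(3.341584 + 0.024362) = 1.834652
dt = 1.834652 - 1.828 = 0.006652

0.006652


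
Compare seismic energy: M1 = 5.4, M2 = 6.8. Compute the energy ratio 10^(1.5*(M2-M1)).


M2 - M1 = 6.8 - 5.4 = 1.4
1.5 * 1.4 = 2.1
ratio = 10^2.1 = 125.89

125.89


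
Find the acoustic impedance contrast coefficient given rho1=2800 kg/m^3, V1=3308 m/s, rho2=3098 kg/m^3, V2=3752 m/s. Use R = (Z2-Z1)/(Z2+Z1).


Z1 = 2800 * 3308 = 9262400
Z2 = 3098 * 3752 = 11623696
R = (11623696 - 9262400) / (11623696 + 9262400) = 2361296 / 20886096 = 0.1131

0.1131


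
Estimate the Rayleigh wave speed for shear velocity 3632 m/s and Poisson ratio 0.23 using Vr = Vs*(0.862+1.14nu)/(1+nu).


Numerator factor = 0.862 + 1.14*0.23 = 1.1242
Denominator = 1 + 0.23 = 1.23
Vr = 3632 * 1.1242 / 1.23 = 3319.59 m/s

3319.59


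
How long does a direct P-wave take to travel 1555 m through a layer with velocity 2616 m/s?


t = x / V
= 1555 / 2616
= 0.5944 s

0.5944


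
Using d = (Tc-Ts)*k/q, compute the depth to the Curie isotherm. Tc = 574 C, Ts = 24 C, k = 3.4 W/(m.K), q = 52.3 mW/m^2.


T_Curie - T_surf = 574 - 24 = 550 C
Convert q to W/m^2: 52.3 mW/m^2 = 0.0523 W/m^2
d = 550 * 3.4 / 0.0523 = 35755.26 m

35755.26


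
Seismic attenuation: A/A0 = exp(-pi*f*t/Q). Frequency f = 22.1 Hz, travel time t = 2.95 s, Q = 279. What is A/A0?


pi*f*t/Q = pi*22.1*2.95/279 = 0.734108
A/A0 = exp(-0.734108) = 0.479933

0.479933


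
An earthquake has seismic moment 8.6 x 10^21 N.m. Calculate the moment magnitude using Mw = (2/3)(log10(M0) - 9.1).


log10(M0) = log10(8.6 x 10^21) = 21.9345
Mw = 2/3 * (21.9345 - 9.1)
= 2/3 * 12.8345
= 8.56

8.56


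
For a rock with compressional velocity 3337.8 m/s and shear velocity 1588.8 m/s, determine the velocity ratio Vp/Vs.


Vp/Vs = 3337.8 / 1588.8
= 2.1008

2.1008


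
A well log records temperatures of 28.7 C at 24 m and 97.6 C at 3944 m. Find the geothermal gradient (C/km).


dT = 97.6 - 28.7 = 68.9 C
dz = 3944 - 24 = 3920 m
gradient = dT/dz * 1000 = 68.9/3920 * 1000 = 17.5765 C/km

17.5765


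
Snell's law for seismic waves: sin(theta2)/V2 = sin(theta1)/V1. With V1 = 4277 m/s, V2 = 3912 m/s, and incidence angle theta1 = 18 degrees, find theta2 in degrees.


sin(theta1) = sin(18 deg) = 0.309017
sin(theta2) = V2/V1 * sin(theta1) = 3912/4277 * 0.309017 = 0.282645
theta2 = arcsin(0.282645) = 16.4182 degrees

16.4182


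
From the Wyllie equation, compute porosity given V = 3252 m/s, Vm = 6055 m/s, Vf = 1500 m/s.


1/V - 1/Vm = 1/3252 - 1/6055 = 0.00014235
1/Vf - 1/Vm = 1/1500 - 1/6055 = 0.00050151
phi = 0.00014235 / 0.00050151 = 0.2838

0.2838


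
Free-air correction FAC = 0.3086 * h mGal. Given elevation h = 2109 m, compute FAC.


FAC = 0.3086 * h
= 0.3086 * 2109
= 650.8374 mGal

650.8374


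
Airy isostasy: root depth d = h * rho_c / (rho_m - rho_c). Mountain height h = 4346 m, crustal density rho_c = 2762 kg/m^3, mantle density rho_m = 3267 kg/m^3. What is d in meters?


rho_m - rho_c = 3267 - 2762 = 505
d = 4346 * 2762 / 505
= 12003652 / 505
= 23769.61 m

23769.61


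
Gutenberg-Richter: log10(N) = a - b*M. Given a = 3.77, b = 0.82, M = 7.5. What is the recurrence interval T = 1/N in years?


log10(N) = 3.77 - 0.82*7.5 = -2.38
N = 10^-2.38 = 0.004169
T = 1/N = 1/0.004169 = 239.8833 years

239.8833


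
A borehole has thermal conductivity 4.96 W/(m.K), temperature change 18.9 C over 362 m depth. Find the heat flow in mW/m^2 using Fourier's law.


q = k * dT / dz * 1000
= 4.96 * 18.9 / 362 * 1000
= 0.258961 * 1000
= 258.9613 mW/m^2

258.9613


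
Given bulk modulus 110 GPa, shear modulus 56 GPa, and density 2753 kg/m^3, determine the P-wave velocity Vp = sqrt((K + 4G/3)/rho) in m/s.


First compute the effective modulus:
K + 4G/3 = 110e9 + 4*56e9/3 = 184666666666.67 Pa
Then divide by density:
184666666666.67 / 2753 = 67078338.7819 Pa/(kg/m^3)
Take the square root:
Vp = sqrt(67078338.7819) = 8190.14 m/s

8190.14


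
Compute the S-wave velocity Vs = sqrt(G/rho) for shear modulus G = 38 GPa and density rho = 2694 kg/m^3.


Convert G to Pa: G = 38e9 Pa
Compute G/rho = 38e9 / 2694 = 14105419.4506
Vs = sqrt(14105419.4506) = 3755.72 m/s

3755.72


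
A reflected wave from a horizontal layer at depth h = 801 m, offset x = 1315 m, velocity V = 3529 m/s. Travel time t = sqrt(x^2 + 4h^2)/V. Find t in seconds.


x^2 + 4h^2 = 1315^2 + 4*801^2 = 1729225 + 2566404 = 4295629
sqrt(4295629) = 2072.5899
t = 2072.5899 / 3529 = 0.5873 s

0.5873


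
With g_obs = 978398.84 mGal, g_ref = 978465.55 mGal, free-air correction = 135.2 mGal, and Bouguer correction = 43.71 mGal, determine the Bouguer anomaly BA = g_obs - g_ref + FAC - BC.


BA = g_obs - g_ref + FAC - BC
= 978398.84 - 978465.55 + 135.2 - 43.71
= 24.78 mGal

24.78


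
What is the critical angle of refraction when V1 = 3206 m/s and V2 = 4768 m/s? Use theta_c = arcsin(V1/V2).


V1/V2 = 3206/4768 = 0.672399
theta_c = arcsin(0.672399) = 42.2525 degrees

42.2525


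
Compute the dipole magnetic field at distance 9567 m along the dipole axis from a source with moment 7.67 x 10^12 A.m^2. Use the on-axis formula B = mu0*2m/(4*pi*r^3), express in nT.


m = 7.67 x 10^12 = 7670000000000 A.m^2
2m = 15340000000000 A.m^2
r^3 = 9567^3 = 875643487263
B = (4pi*10^-7) * 15340000000000 / (4*pi * 875643487263) * 1e9
= 19276812.522427 / 11003660586996.75 * 1e9
= 1751.8545 nT

1751.8545


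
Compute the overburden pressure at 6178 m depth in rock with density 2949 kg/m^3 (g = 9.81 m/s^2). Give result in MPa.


P = rho * g * z / 1e6
= 2949 * 9.81 * 6178 / 1e6
= 178727624.82 / 1e6
= 178.7276 MPa

178.7276


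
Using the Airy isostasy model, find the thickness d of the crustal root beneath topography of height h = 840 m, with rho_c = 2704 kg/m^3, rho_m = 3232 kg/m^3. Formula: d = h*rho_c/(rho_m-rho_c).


rho_m - rho_c = 3232 - 2704 = 528
d = 840 * 2704 / 528
= 2271360 / 528
= 4301.82 m

4301.82


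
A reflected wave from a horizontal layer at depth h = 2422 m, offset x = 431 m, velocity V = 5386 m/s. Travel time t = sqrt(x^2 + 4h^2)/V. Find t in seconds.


x^2 + 4h^2 = 431^2 + 4*2422^2 = 185761 + 23464336 = 23650097
sqrt(23650097) = 4863.1365
t = 4863.1365 / 5386 = 0.9029 s

0.9029


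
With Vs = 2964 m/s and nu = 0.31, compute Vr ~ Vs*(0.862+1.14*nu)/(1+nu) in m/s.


Numerator factor = 0.862 + 1.14*0.31 = 1.2154
Denominator = 1 + 0.31 = 1.31
Vr = 2964 * 1.2154 / 1.31 = 2749.96 m/s

2749.96


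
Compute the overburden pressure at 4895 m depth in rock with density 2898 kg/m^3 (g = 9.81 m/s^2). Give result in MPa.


P = rho * g * z / 1e6
= 2898 * 9.81 * 4895 / 1e6
= 139161815.1 / 1e6
= 139.1618 MPa

139.1618


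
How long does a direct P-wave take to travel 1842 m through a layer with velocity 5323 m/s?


t = x / V
= 1842 / 5323
= 0.346 s

0.346


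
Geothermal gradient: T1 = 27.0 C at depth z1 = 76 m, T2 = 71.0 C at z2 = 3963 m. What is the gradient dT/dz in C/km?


dT = 71.0 - 27.0 = 44.0 C
dz = 3963 - 76 = 3887 m
gradient = dT/dz * 1000 = 44.0/3887 * 1000 = 11.3198 C/km

11.3198


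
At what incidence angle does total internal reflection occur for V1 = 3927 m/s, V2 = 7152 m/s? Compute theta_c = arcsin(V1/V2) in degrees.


V1/V2 = 3927/7152 = 0.549077
theta_c = arcsin(0.549077) = 33.3037 degrees

33.3037


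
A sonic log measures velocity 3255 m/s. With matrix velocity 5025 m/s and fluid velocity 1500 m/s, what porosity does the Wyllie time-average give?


1/V - 1/Vm = 1/3255 - 1/5025 = 0.00010821
1/Vf - 1/Vm = 1/1500 - 1/5025 = 0.00046766
phi = 0.00010821 / 0.00046766 = 0.2314

0.2314


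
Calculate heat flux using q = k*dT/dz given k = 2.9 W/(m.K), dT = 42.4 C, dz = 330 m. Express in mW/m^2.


q = k * dT / dz * 1000
= 2.9 * 42.4 / 330 * 1000
= 0.372606 * 1000
= 372.6061 mW/m^2

372.6061


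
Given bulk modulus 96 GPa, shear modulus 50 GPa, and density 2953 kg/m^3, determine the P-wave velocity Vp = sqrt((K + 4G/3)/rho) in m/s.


First compute the effective modulus:
K + 4G/3 = 96e9 + 4*50e9/3 = 162666666666.67 Pa
Then divide by density:
162666666666.67 / 2953 = 55085224.0659 Pa/(kg/m^3)
Take the square root:
Vp = sqrt(55085224.0659) = 7421.94 m/s

7421.94


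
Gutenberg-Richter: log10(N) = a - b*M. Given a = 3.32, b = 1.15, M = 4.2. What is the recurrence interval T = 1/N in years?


log10(N) = 3.32 - 1.15*4.2 = -1.51
N = 10^-1.51 = 0.030903
T = 1/N = 1/0.030903 = 32.3594 years

32.3594


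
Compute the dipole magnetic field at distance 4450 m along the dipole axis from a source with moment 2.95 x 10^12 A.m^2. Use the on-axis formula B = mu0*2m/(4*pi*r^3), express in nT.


m = 2.95 x 10^12 = 2950000000000 A.m^2
2m = 5900000000000 A.m^2
r^3 = 4450^3 = 88121125000
B = (4pi*10^-7) * 5900000000000 / (4*pi * 88121125000) * 1e9
= 7414158.662472 / 1107362715704.27 * 1e9
= 6695.3299 nT

6695.3299


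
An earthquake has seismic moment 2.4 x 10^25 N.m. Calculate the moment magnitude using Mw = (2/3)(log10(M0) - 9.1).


log10(M0) = log10(2.4 x 10^25) = 25.3802
Mw = 2/3 * (25.3802 - 9.1)
= 2/3 * 16.2802
= 10.85

10.85


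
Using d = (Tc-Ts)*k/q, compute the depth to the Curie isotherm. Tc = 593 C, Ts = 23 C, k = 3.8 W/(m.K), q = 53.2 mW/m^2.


T_Curie - T_surf = 593 - 23 = 570 C
Convert q to W/m^2: 53.2 mW/m^2 = 0.0532 W/m^2
d = 570 * 3.8 / 0.0532 = 40714.29 m

40714.29


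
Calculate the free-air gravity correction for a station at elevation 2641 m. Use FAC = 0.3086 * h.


FAC = 0.3086 * h
= 0.3086 * 2641
= 815.0126 mGal

815.0126


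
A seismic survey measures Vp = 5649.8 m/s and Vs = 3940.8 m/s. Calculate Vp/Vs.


Vp/Vs = 5649.8 / 3940.8
= 1.4337

1.4337


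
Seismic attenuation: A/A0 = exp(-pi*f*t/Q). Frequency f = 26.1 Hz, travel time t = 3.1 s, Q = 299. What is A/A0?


pi*f*t/Q = pi*26.1*3.1/299 = 0.850121
A/A0 = exp(-0.850121) = 0.427363

0.427363


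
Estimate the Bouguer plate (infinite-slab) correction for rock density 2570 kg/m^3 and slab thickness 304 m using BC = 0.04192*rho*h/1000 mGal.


BC = 0.04192 * rho * h / 1000
= 0.04192 * 2570 * 304 / 1000
= 32.7513 mGal

32.7513


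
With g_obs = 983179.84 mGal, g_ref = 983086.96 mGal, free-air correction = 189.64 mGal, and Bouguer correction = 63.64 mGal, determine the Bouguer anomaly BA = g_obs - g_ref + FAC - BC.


BA = g_obs - g_ref + FAC - BC
= 983179.84 - 983086.96 + 189.64 - 63.64
= 218.88 mGal

218.88


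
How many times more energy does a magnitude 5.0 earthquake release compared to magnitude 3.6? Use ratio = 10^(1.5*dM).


M2 - M1 = 5.0 - 3.6 = 1.4
1.5 * 1.4 = 2.1
ratio = 10^2.1 = 125.89

125.89


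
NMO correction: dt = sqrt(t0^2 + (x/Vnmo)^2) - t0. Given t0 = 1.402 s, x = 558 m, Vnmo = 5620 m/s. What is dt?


x/Vnmo = 558/5620 = 0.099288
(x/Vnmo)^2 = 0.009858
t0^2 = 1.965604
sqrt(1.965604 + 0.009858) = 1.405511
dt = 1.405511 - 1.402 = 0.003511

0.003511


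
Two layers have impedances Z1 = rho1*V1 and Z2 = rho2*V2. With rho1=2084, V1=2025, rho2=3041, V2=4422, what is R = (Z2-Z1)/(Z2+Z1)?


Z1 = 2084 * 2025 = 4220100
Z2 = 3041 * 4422 = 13447302
R = (13447302 - 4220100) / (13447302 + 4220100) = 9227202 / 17667402 = 0.5223

0.5223


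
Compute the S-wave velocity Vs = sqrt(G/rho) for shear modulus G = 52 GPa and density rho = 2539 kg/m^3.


Convert G to Pa: G = 52e9 Pa
Compute G/rho = 52e9 / 2539 = 20480504.1355
Vs = sqrt(20480504.1355) = 4525.54 m/s

4525.54


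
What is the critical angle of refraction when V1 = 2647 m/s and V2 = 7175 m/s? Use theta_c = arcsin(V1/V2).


V1/V2 = 2647/7175 = 0.36892
theta_c = arcsin(0.36892) = 21.649 degrees

21.649


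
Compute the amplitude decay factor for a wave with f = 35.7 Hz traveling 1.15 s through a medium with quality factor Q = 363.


pi*f*t/Q = pi*35.7*1.15/363 = 0.355312
A/A0 = exp(-0.355312) = 0.700955

0.700955


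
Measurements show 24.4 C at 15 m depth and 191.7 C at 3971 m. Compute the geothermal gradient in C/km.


dT = 191.7 - 24.4 = 167.3 C
dz = 3971 - 15 = 3956 m
gradient = dT/dz * 1000 = 167.3/3956 * 1000 = 42.2902 C/km

42.2902


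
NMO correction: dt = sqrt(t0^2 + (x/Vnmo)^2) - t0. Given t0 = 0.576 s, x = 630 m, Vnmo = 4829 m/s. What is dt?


x/Vnmo = 630/4829 = 0.130462
(x/Vnmo)^2 = 0.01702
t0^2 = 0.331776
sqrt(0.331776 + 0.01702) = 0.59059
dt = 0.59059 - 0.576 = 0.01459

0.01459


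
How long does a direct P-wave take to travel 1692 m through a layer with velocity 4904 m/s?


t = x / V
= 1692 / 4904
= 0.345 s

0.345


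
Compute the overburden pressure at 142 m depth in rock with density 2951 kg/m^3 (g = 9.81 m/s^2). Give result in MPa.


P = rho * g * z / 1e6
= 2951 * 9.81 * 142 / 1e6
= 4110802.02 / 1e6
= 4.1108 MPa

4.1108


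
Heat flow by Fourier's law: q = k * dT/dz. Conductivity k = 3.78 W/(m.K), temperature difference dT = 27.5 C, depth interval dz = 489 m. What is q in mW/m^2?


q = k * dT / dz * 1000
= 3.78 * 27.5 / 489 * 1000
= 0.212577 * 1000
= 212.5767 mW/m^2

212.5767


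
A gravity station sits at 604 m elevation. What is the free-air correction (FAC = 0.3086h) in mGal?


FAC = 0.3086 * h
= 0.3086 * 604
= 186.3944 mGal

186.3944


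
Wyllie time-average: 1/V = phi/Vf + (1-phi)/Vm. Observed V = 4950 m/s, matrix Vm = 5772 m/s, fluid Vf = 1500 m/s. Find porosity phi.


1/V - 1/Vm = 1/4950 - 1/5772 = 2.877e-05
1/Vf - 1/Vm = 1/1500 - 1/5772 = 0.00049342
phi = 2.877e-05 / 0.00049342 = 0.0583

0.0583


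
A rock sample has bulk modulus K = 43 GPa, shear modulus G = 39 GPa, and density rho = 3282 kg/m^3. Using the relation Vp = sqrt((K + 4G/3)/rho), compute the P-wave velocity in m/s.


First compute the effective modulus:
K + 4G/3 = 43e9 + 4*39e9/3 = 95000000000.0 Pa
Then divide by density:
95000000000.0 / 3282 = 28945764.7776 Pa/(kg/m^3)
Take the square root:
Vp = sqrt(28945764.7776) = 5380.13 m/s

5380.13


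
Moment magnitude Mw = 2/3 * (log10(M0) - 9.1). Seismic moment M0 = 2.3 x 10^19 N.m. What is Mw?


log10(M0) = log10(2.3 x 10^19) = 19.3617
Mw = 2/3 * (19.3617 - 9.1)
= 2/3 * 10.2617
= 6.84

6.84


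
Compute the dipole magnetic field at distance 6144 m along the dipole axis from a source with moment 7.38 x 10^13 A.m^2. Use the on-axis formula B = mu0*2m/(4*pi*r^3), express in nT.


m = 7.38 x 10^13 = 73800000000000 A.m^2
2m = 147600000000000 A.m^2
r^3 = 6144^3 = 231928233984
B = (4pi*10^-7) * 147600000000000 / (4*pi * 231928233984) * 1e9
= 185479630.267941 / 2914496144176.76 * 1e9
= 63640.3759 nT

63640.3759


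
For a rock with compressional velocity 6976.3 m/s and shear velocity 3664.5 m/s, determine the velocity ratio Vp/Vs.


Vp/Vs = 6976.3 / 3664.5
= 1.9038

1.9038


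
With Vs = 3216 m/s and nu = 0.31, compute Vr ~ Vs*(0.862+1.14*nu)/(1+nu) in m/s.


Numerator factor = 0.862 + 1.14*0.31 = 1.2154
Denominator = 1 + 0.31 = 1.31
Vr = 3216 * 1.2154 / 1.31 = 2983.76 m/s

2983.76


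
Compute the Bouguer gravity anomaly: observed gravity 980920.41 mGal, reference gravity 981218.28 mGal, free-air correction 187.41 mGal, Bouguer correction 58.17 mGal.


BA = g_obs - g_ref + FAC - BC
= 980920.41 - 981218.28 + 187.41 - 58.17
= -168.63 mGal

-168.63


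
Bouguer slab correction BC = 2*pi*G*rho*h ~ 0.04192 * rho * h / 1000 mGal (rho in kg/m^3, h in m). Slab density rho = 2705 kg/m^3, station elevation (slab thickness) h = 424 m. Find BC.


BC = 0.04192 * rho * h / 1000
= 0.04192 * 2705 * 424 / 1000
= 48.0789 mGal

48.0789


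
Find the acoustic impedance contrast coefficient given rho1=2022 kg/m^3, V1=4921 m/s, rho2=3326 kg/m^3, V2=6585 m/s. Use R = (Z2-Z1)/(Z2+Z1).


Z1 = 2022 * 4921 = 9950262
Z2 = 3326 * 6585 = 21901710
R = (21901710 - 9950262) / (21901710 + 9950262) = 11951448 / 31851972 = 0.3752

0.3752


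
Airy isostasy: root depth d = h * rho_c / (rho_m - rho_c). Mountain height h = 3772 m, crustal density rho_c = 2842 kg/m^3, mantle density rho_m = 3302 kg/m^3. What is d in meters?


rho_m - rho_c = 3302 - 2842 = 460
d = 3772 * 2842 / 460
= 10720024 / 460
= 23304.4 m

23304.4


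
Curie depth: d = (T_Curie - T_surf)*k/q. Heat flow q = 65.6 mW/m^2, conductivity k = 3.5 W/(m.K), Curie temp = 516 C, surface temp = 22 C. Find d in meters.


T_Curie - T_surf = 516 - 22 = 494 C
Convert q to W/m^2: 65.6 mW/m^2 = 0.0656 W/m^2
d = 494 * 3.5 / 0.0656 = 26356.71 m

26356.71


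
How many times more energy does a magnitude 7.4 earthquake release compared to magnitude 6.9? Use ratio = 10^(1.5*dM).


M2 - M1 = 7.4 - 6.9 = 0.5
1.5 * 0.5 = 0.75
ratio = 10^0.75 = 5.62

5.62


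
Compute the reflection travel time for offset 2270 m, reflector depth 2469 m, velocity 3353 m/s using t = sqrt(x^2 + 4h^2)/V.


x^2 + 4h^2 = 2270^2 + 4*2469^2 = 5152900 + 24383844 = 29536744
sqrt(29536744) = 5434.7718
t = 5434.7718 / 3353 = 1.6209 s

1.6209


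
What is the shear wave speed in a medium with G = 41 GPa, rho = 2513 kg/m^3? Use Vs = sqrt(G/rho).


Convert G to Pa: G = 41e9 Pa
Compute G/rho = 41e9 / 2513 = 16315161.162
Vs = sqrt(16315161.162) = 4039.2 m/s

4039.2


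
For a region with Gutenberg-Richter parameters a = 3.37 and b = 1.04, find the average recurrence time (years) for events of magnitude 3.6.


log10(N) = 3.37 - 1.04*3.6 = -0.374
N = 10^-0.374 = 0.422669
T = 1/N = 1/0.422669 = 2.3659 years

2.3659


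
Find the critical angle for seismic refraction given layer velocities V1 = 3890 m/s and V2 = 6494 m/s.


V1/V2 = 3890/6494 = 0.599014
theta_c = arcsin(0.599014) = 36.7993 degrees

36.7993


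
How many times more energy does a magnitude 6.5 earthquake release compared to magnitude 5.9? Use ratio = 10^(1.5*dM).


M2 - M1 = 6.5 - 5.9 = 0.6
1.5 * 0.6 = 0.9
ratio = 10^0.9 = 7.94

7.94


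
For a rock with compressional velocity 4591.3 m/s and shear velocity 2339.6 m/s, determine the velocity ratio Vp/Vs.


Vp/Vs = 4591.3 / 2339.6
= 1.9624

1.9624


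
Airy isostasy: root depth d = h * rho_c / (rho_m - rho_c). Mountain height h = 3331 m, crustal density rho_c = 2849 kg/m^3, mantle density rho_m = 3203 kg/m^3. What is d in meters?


rho_m - rho_c = 3203 - 2849 = 354
d = 3331 * 2849 / 354
= 9490019 / 354
= 26807.96 m

26807.96


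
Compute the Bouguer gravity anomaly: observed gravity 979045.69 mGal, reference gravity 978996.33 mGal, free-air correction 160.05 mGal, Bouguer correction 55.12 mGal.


BA = g_obs - g_ref + FAC - BC
= 979045.69 - 978996.33 + 160.05 - 55.12
= 154.29 mGal

154.29


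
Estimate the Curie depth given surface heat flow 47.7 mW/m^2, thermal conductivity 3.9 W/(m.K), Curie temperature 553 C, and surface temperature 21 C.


T_Curie - T_surf = 553 - 21 = 532 C
Convert q to W/m^2: 47.7 mW/m^2 = 0.0477 W/m^2
d = 532 * 3.9 / 0.0477 = 43496.86 m

43496.86


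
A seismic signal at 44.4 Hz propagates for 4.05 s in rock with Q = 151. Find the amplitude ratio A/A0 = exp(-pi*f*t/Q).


pi*f*t/Q = pi*44.4*4.05/151 = 3.7412
A/A0 = exp(-3.7412) = 0.023726

0.023726


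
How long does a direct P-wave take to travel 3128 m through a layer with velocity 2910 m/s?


t = x / V
= 3128 / 2910
= 1.0749 s

1.0749


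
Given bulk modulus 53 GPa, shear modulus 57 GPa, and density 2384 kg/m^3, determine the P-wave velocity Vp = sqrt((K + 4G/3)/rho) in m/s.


First compute the effective modulus:
K + 4G/3 = 53e9 + 4*57e9/3 = 129000000000.0 Pa
Then divide by density:
129000000000.0 / 2384 = 54110738.255 Pa/(kg/m^3)
Take the square root:
Vp = sqrt(54110738.255) = 7356.0 m/s

7356.0


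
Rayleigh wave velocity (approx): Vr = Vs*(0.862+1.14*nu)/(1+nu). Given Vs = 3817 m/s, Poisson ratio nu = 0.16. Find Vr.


Numerator factor = 0.862 + 1.14*0.16 = 1.0444
Denominator = 1 + 0.16 = 1.16
Vr = 3817 * 1.0444 / 1.16 = 3436.62 m/s

3436.62


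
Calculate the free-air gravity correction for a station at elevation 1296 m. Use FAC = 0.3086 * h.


FAC = 0.3086 * h
= 0.3086 * 1296
= 399.9456 mGal

399.9456


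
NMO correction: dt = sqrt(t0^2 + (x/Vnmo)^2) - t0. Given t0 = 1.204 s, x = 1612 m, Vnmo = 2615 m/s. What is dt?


x/Vnmo = 1612/2615 = 0.616444
(x/Vnmo)^2 = 0.380003
t0^2 = 1.449616
sqrt(1.449616 + 0.380003) = 1.352634
dt = 1.352634 - 1.204 = 0.148634

0.148634


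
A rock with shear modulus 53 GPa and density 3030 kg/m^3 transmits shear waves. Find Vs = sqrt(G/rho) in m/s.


Convert G to Pa: G = 53e9 Pa
Compute G/rho = 53e9 / 3030 = 17491749.1749
Vs = sqrt(17491749.1749) = 4182.31 m/s

4182.31


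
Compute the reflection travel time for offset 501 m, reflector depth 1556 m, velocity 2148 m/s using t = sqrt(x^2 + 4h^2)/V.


x^2 + 4h^2 = 501^2 + 4*1556^2 = 251001 + 9684544 = 9935545
sqrt(9935545) = 3152.07
t = 3152.07 / 2148 = 1.4674 s

1.4674


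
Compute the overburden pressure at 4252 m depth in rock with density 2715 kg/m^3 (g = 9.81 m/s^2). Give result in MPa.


P = rho * g * z / 1e6
= 2715 * 9.81 * 4252 / 1e6
= 113248405.8 / 1e6
= 113.2484 MPa

113.2484


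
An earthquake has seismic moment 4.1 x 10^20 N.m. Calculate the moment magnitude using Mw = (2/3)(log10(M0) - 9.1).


log10(M0) = log10(4.1 x 10^20) = 20.6128
Mw = 2/3 * (20.6128 - 9.1)
= 2/3 * 11.5128
= 7.68

7.68


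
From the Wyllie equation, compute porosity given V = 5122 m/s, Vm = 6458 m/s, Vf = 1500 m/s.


1/V - 1/Vm = 1/5122 - 1/6458 = 4.039e-05
1/Vf - 1/Vm = 1/1500 - 1/6458 = 0.00051182
phi = 4.039e-05 / 0.00051182 = 0.0789

0.0789


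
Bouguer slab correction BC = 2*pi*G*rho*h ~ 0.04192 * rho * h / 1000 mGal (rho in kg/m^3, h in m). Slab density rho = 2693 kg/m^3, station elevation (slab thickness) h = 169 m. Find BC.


BC = 0.04192 * rho * h / 1000
= 0.04192 * 2693 * 169 / 1000
= 19.0785 mGal

19.0785


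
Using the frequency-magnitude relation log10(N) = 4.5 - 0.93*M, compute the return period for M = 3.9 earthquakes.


log10(N) = 4.5 - 0.93*3.9 = 0.873
N = 10^0.873 = 7.464488
T = 1/N = 1/7.464488 = 0.134 years

0.134


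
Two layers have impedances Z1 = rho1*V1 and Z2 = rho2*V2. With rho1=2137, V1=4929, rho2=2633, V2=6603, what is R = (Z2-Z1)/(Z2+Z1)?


Z1 = 2137 * 4929 = 10533273
Z2 = 2633 * 6603 = 17385699
R = (17385699 - 10533273) / (17385699 + 10533273) = 6852426 / 27918972 = 0.2454

0.2454


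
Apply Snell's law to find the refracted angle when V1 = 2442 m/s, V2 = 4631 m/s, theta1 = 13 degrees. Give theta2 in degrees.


sin(theta1) = sin(13 deg) = 0.224951
sin(theta2) = V2/V1 * sin(theta1) = 4631/2442 * 0.224951 = 0.426596
theta2 = arcsin(0.426596) = 25.2518 degrees

25.2518


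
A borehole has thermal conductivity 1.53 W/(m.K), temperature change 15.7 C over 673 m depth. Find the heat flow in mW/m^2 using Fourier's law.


q = k * dT / dz * 1000
= 1.53 * 15.7 / 673 * 1000
= 0.035692 * 1000
= 35.6924 mW/m^2

35.6924


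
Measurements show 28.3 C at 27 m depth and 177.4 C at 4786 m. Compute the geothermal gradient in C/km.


dT = 177.4 - 28.3 = 149.1 C
dz = 4786 - 27 = 4759 m
gradient = dT/dz * 1000 = 149.1/4759 * 1000 = 31.3301 C/km

31.3301


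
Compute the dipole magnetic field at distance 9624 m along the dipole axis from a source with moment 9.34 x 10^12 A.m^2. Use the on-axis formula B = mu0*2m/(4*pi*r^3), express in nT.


m = 9.34 x 10^12 = 9340000000000 A.m^2
2m = 18680000000000 A.m^2
r^3 = 9624^3 = 891388122624
B = (4pi*10^-7) * 18680000000000 / (4*pi * 891388122624) * 1e9
= 23473980.307623 / 11201513510131.02 * 1e9
= 2095.6079 nT

2095.6079


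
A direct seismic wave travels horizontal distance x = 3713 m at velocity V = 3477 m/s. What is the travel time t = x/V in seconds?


t = x / V
= 3713 / 3477
= 1.0679 s

1.0679


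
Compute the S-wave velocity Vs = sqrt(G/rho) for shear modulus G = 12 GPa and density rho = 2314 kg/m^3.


Convert G to Pa: G = 12e9 Pa
Compute G/rho = 12e9 / 2314 = 5185825.4105
Vs = sqrt(5185825.4105) = 2277.24 m/s

2277.24


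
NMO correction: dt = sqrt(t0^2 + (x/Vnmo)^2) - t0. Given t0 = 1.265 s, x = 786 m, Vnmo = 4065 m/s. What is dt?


x/Vnmo = 786/4065 = 0.193358
(x/Vnmo)^2 = 0.037387
t0^2 = 1.600225
sqrt(1.600225 + 0.037387) = 1.279692
dt = 1.279692 - 1.265 = 0.014692

0.014692


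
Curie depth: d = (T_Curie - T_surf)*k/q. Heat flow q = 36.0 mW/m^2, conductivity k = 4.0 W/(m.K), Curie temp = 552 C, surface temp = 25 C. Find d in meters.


T_Curie - T_surf = 552 - 25 = 527 C
Convert q to W/m^2: 36.0 mW/m^2 = 0.036 W/m^2
d = 527 * 4.0 / 0.036 = 58555.56 m

58555.56


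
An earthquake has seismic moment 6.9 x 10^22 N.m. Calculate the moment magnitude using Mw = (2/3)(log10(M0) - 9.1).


log10(M0) = log10(6.9 x 10^22) = 22.8388
Mw = 2/3 * (22.8388 - 9.1)
= 2/3 * 13.7388
= 9.16

9.16


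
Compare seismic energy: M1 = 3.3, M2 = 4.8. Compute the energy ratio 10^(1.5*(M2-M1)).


M2 - M1 = 4.8 - 3.3 = 1.5
1.5 * 1.5 = 2.25
ratio = 10^2.25 = 177.83

177.83


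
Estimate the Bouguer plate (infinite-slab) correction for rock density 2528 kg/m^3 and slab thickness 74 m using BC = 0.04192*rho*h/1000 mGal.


BC = 0.04192 * rho * h / 1000
= 0.04192 * 2528 * 74 / 1000
= 7.8421 mGal

7.8421


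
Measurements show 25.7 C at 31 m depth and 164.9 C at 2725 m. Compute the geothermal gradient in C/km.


dT = 164.9 - 25.7 = 139.2 C
dz = 2725 - 31 = 2694 m
gradient = dT/dz * 1000 = 139.2/2694 * 1000 = 51.6704 C/km

51.6704


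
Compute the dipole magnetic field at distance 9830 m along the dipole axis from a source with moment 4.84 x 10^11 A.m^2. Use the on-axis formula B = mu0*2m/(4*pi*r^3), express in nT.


m = 4.84 x 10^11 = 484000000000 A.m^2
2m = 968000000000 A.m^2
r^3 = 9830^3 = 949862087000
B = (4pi*10^-7) * 968000000000 / (4*pi * 949862087000) * 1e9
= 1216424.67547 / 11936319017770.68 * 1e9
= 101.9095 nT

101.9095


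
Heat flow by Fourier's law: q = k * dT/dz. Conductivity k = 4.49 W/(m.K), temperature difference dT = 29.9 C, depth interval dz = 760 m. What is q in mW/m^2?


q = k * dT / dz * 1000
= 4.49 * 29.9 / 760 * 1000
= 0.176646 * 1000
= 176.6461 mW/m^2

176.6461


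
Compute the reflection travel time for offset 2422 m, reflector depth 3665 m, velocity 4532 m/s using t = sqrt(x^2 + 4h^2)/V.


x^2 + 4h^2 = 2422^2 + 4*3665^2 = 5866084 + 53728900 = 59594984
sqrt(59594984) = 7719.7788
t = 7719.7788 / 4532 = 1.7034 s

1.7034


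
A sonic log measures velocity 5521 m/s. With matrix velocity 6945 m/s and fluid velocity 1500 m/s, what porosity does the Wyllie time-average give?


1/V - 1/Vm = 1/5521 - 1/6945 = 3.714e-05
1/Vf - 1/Vm = 1/1500 - 1/6945 = 0.00052268
phi = 3.714e-05 / 0.00052268 = 0.0711

0.0711


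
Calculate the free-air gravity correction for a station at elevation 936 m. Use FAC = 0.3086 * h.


FAC = 0.3086 * h
= 0.3086 * 936
= 288.8496 mGal

288.8496


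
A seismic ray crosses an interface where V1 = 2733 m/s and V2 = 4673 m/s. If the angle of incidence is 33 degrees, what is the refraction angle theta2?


sin(theta1) = sin(33 deg) = 0.544639
sin(theta2) = V2/V1 * sin(theta1) = 4673/2733 * 0.544639 = 0.931247
theta2 = arcsin(0.931247) = 68.6301 degrees

68.6301


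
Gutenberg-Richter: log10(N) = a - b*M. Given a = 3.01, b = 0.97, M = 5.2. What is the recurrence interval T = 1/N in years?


log10(N) = 3.01 - 0.97*5.2 = -2.034
N = 10^-2.034 = 0.009247
T = 1/N = 1/0.009247 = 108.1434 years

108.1434


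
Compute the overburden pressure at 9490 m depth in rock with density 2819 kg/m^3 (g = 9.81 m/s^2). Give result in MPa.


P = rho * g * z / 1e6
= 2819 * 9.81 * 9490 / 1e6
= 262440161.1 / 1e6
= 262.4402 MPa

262.4402


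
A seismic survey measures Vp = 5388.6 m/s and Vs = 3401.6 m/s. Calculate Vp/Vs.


Vp/Vs = 5388.6 / 3401.6
= 1.5841

1.5841


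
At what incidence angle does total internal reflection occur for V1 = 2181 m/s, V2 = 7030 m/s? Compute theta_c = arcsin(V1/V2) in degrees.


V1/V2 = 2181/7030 = 0.310242
theta_c = arcsin(0.310242) = 18.0738 degrees

18.0738


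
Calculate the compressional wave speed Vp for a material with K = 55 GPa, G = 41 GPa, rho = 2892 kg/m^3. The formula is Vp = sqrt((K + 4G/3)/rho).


First compute the effective modulus:
K + 4G/3 = 55e9 + 4*41e9/3 = 109666666666.67 Pa
Then divide by density:
109666666666.67 / 2892 = 37920700.7838 Pa/(kg/m^3)
Take the square root:
Vp = sqrt(37920700.7838) = 6157.98 m/s

6157.98


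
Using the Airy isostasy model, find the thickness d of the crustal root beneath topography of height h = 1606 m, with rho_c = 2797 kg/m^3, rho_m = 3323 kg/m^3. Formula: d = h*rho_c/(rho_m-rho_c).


rho_m - rho_c = 3323 - 2797 = 526
d = 1606 * 2797 / 526
= 4491982 / 526
= 8539.89 m

8539.89


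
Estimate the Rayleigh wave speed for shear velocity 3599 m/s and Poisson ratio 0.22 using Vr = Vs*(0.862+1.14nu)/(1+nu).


Numerator factor = 0.862 + 1.14*0.22 = 1.1128
Denominator = 1 + 0.22 = 1.22
Vr = 3599 * 1.1128 / 1.22 = 3282.76 m/s

3282.76


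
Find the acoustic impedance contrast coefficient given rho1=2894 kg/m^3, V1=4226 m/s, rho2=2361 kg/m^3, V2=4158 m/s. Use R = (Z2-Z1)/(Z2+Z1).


Z1 = 2894 * 4226 = 12230044
Z2 = 2361 * 4158 = 9817038
R = (9817038 - 12230044) / (9817038 + 12230044) = -2413006 / 22047082 = -0.1094

-0.1094


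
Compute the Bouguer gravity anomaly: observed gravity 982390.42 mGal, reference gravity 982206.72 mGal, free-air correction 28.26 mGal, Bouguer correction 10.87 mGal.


BA = g_obs - g_ref + FAC - BC
= 982390.42 - 982206.72 + 28.26 - 10.87
= 201.09 mGal

201.09


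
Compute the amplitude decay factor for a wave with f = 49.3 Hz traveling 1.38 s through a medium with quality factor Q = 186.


pi*f*t/Q = pi*49.3*1.38/186 = 1.149114
A/A0 = exp(-1.149114) = 0.316918

0.316918


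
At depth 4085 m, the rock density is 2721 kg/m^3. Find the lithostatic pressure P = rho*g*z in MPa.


P = rho * g * z / 1e6
= 2721 * 9.81 * 4085 / 1e6
= 109040945.85 / 1e6
= 109.0409 MPa

109.0409


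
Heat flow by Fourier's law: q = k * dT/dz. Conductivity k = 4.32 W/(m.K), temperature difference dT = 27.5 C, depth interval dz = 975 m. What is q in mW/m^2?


q = k * dT / dz * 1000
= 4.32 * 27.5 / 975 * 1000
= 0.121846 * 1000
= 121.8462 mW/m^2

121.8462


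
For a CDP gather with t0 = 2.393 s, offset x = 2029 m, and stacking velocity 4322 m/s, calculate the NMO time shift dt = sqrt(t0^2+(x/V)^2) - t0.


x/Vnmo = 2029/4322 = 0.469459
(x/Vnmo)^2 = 0.220391
t0^2 = 5.726449
sqrt(5.726449 + 0.220391) = 2.438614
dt = 2.438614 - 2.393 = 0.045614

0.045614


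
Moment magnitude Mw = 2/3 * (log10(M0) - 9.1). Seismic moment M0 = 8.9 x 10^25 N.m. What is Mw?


log10(M0) = log10(8.9 x 10^25) = 25.9494
Mw = 2/3 * (25.9494 - 9.1)
= 2/3 * 16.8494
= 11.23

11.23


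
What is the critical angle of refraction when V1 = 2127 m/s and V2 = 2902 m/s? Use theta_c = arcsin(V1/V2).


V1/V2 = 2127/2902 = 0.732943
theta_c = arcsin(0.732943) = 47.1337 degrees

47.1337


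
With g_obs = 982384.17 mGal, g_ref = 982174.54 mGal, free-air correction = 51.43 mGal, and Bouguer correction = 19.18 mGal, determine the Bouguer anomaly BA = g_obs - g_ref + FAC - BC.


BA = g_obs - g_ref + FAC - BC
= 982384.17 - 982174.54 + 51.43 - 19.18
= 241.88 mGal

241.88


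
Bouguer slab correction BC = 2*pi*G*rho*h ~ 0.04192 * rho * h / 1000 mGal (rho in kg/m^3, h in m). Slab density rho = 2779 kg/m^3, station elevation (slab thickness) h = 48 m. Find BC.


BC = 0.04192 * rho * h / 1000
= 0.04192 * 2779 * 48 / 1000
= 5.5918 mGal

5.5918


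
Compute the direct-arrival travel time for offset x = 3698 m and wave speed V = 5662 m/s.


t = x / V
= 3698 / 5662
= 0.6531 s

0.6531


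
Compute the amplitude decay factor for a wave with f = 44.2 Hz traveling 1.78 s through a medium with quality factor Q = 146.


pi*f*t/Q = pi*44.2*1.78/146 = 1.692931
A/A0 = exp(-1.692931) = 0.183979

0.183979


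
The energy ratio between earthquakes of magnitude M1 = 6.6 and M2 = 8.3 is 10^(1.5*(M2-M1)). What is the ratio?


M2 - M1 = 8.3 - 6.6 = 1.7
1.5 * 1.7 = 2.55
ratio = 10^2.55 = 354.81

354.81


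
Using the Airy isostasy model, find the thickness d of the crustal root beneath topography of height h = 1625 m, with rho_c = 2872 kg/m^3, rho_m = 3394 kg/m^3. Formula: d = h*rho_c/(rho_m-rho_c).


rho_m - rho_c = 3394 - 2872 = 522
d = 1625 * 2872 / 522
= 4667000 / 522
= 8940.61 m

8940.61


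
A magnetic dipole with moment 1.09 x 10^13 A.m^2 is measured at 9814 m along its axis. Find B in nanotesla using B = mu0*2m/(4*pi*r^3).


m = 1.09 x 10^13 = 10900000000000 A.m^2
2m = 21800000000000 A.m^2
r^3 = 9814^3 = 945231445144
B = (4pi*10^-7) * 21800000000000 / (4*pi * 945231445144) * 1e9
= 27394687.939303 / 11878128656025.82 * 1e9
= 2306.3135 nT

2306.3135


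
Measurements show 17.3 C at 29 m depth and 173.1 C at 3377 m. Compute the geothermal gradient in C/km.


dT = 173.1 - 17.3 = 155.8 C
dz = 3377 - 29 = 3348 m
gradient = dT/dz * 1000 = 155.8/3348 * 1000 = 46.5352 C/km

46.5352


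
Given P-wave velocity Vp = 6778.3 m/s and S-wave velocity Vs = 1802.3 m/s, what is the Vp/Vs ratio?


Vp/Vs = 6778.3 / 1802.3
= 3.7609

3.7609


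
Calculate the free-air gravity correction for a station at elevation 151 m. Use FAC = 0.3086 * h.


FAC = 0.3086 * h
= 0.3086 * 151
= 46.5986 mGal

46.5986


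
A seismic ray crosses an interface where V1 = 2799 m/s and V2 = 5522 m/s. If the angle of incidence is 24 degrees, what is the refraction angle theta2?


sin(theta1) = sin(24 deg) = 0.406737
sin(theta2) = V2/V1 * sin(theta1) = 5522/2799 * 0.406737 = 0.802429
theta2 = arcsin(0.802429) = 53.3627 degrees

53.3627


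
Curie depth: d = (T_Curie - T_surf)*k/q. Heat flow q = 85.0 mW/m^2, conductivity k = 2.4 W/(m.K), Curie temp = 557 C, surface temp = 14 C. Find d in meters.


T_Curie - T_surf = 557 - 14 = 543 C
Convert q to W/m^2: 85.0 mW/m^2 = 0.085 W/m^2
d = 543 * 2.4 / 0.085 = 15331.76 m

15331.76


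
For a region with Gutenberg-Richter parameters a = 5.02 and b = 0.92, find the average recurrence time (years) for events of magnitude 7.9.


log10(N) = 5.02 - 0.92*7.9 = -2.248
N = 10^-2.248 = 0.005649
T = 1/N = 1/0.005649 = 177.0109 years

177.0109


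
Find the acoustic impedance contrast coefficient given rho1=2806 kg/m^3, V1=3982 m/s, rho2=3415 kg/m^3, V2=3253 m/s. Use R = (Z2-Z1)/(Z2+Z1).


Z1 = 2806 * 3982 = 11173492
Z2 = 3415 * 3253 = 11108995
R = (11108995 - 11173492) / (11108995 + 11173492) = -64497 / 22282487 = -0.0029

-0.0029


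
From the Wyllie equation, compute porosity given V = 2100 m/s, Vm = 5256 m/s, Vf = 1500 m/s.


1/V - 1/Vm = 1/2100 - 1/5256 = 0.00028593
1/Vf - 1/Vm = 1/1500 - 1/5256 = 0.00047641
phi = 0.00028593 / 0.00047641 = 0.6002

0.6002


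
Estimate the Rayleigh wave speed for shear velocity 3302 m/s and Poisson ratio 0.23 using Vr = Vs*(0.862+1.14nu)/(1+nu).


Numerator factor = 0.862 + 1.14*0.23 = 1.1242
Denominator = 1 + 0.23 = 1.23
Vr = 3302 * 1.1242 / 1.23 = 3017.97 m/s

3017.97


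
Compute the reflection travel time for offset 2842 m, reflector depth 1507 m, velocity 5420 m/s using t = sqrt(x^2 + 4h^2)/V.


x^2 + 4h^2 = 2842^2 + 4*1507^2 = 8076964 + 9084196 = 17161160
sqrt(17161160) = 4142.603
t = 4142.603 / 5420 = 0.7643 s

0.7643


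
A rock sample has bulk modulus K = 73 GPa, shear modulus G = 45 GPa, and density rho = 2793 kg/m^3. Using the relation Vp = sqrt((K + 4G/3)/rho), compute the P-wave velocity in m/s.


First compute the effective modulus:
K + 4G/3 = 73e9 + 4*45e9/3 = 133000000000.0 Pa
Then divide by density:
133000000000.0 / 2793 = 47619047.619 Pa/(kg/m^3)
Take the square root:
Vp = sqrt(47619047.619) = 6900.66 m/s

6900.66


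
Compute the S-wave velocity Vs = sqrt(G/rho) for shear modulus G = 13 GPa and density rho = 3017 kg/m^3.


Convert G to Pa: G = 13e9 Pa
Compute G/rho = 13e9 / 3017 = 4308916.1419
Vs = sqrt(4308916.1419) = 2075.79 m/s

2075.79


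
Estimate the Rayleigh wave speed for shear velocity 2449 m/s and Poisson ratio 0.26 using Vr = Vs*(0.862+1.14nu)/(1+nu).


Numerator factor = 0.862 + 1.14*0.26 = 1.1584
Denominator = 1 + 0.26 = 1.26
Vr = 2449 * 1.1584 / 1.26 = 2251.53 m/s

2251.53


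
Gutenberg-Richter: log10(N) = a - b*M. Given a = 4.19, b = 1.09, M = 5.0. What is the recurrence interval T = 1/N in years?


log10(N) = 4.19 - 1.09*5.0 = -1.26
N = 10^-1.26 = 0.054954
T = 1/N = 1/0.054954 = 18.197 years

18.197


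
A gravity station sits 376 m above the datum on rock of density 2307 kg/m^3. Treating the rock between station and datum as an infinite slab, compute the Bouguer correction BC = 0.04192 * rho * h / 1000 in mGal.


BC = 0.04192 * rho * h / 1000
= 0.04192 * 2307 * 376 / 1000
= 36.3627 mGal

36.3627
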